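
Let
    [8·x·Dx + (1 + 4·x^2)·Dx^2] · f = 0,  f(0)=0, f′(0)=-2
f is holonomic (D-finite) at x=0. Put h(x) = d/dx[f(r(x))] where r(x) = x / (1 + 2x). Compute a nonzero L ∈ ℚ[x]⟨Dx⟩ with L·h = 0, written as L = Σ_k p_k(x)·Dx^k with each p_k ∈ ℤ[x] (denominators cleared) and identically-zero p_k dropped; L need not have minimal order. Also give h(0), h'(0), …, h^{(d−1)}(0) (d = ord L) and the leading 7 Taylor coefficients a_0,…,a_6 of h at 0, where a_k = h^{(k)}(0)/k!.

f: a_k = 0, -2, 0, 8/3, 0, -32/5, 0, …
h₀=f(r): pull back L_f along r ⇒ L₀.
Derive L from L₀ (diff closure).
L = (4 + 16·x) + (1 + 4·x + 8·x^2)·Dx  (order 1).
h: a_k = -2, 8, -16, 0, 128, -512, 1024, …
ICs: h(0) = -2.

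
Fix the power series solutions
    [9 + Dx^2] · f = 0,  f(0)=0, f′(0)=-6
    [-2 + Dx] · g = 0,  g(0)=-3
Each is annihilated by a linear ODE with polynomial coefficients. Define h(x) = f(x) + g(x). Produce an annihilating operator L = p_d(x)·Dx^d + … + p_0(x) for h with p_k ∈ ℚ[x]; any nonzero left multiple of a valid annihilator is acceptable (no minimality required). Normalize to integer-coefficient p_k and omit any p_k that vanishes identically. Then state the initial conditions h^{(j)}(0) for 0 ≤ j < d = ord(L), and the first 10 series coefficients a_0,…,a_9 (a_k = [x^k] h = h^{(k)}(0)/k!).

L = -18 + 9·Dx - 2·Dx^2 + Dx^3  (order 3).
h: a_k = -3, -12, -6, 5, -2, -97/20, -4/15, 19/24, -2/105, -6817/60480, …
ICs: h(0) = -3, h′(0) = -12, h′′(0) = -12.

f: a_k = 0, -6, 0, 9, 0, -81/20, 0, 243/280, 0, -243/2240, …
g: a_k = -3, -6, -6, -4, -2, -4/5, -4/15, -8/105, -2/105, -4/945, …
L₀ := lclm(L_f,L_g); ord L₀ ≤ 2+1.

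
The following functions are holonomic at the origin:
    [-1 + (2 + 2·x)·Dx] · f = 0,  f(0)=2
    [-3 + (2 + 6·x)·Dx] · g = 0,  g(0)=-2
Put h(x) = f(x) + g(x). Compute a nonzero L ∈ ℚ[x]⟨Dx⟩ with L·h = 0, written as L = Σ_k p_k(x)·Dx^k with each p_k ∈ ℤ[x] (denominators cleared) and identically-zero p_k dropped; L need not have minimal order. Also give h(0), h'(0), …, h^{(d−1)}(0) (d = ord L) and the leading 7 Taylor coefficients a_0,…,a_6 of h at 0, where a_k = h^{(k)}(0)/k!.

f: a_k = 2, 1, -1/4, 1/8, -5/64, 7/128, -21/512, …
g: a_k = -2, -3, 9/4, -27/8, 405/64, -1701/128, 15309/512, …
L₀ := lclm(L_f,L_g); ord L₀ ≤ 1+1.
L = -3 + (8 + 12·x)·Dx + (4 + 16·x + 12·x^2)·Dx^2  (order 2).
h: a_k = 0, -2, 2, -13/4, 25/4, -847/64, 1911/64, …
ICs: h(0) = 0, h′(0) = -2.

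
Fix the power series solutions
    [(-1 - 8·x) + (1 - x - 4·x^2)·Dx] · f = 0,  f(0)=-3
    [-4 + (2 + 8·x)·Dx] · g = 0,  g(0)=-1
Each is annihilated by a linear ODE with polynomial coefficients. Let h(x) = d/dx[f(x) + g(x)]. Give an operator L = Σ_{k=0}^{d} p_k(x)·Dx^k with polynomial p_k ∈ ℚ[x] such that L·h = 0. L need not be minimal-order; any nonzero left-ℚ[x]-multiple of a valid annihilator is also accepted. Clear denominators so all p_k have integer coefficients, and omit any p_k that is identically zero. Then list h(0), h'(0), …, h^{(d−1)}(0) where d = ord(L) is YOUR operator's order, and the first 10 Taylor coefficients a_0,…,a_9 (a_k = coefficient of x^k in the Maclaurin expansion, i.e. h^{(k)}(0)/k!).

L = (-114 - 780·x - 2688·x^2 - 2688·x^3 - 3840·x^4) + (-21 - 420·x - 2778·x^2 - 7200·x^3 - 10272·x^4 - 11520·x^5)·Dx + (6 + 57·x + 153·x^2 + 4·x^3 - 816·x^4 - 2624·x^5 - 2560·x^6)·Dx^2  (order 2).
h: a_k = -5, -26, -93, -308, -1115, -2754, -11109, -21096, -104823, -130430, …
ICs: h(0) = -5, h′(0) = -26.

f: a_k = -3, -3, -15, -27, -87, -195, -543, -1323, -3495, -8787, …
g: a_k = -1, -2, 2, -4, 10, -28, 84, -264, 858, -2860, …
h₀=f+g: left-lcm gives L₀, ord ≤ 2.
Derive L from L₀ (diff closure).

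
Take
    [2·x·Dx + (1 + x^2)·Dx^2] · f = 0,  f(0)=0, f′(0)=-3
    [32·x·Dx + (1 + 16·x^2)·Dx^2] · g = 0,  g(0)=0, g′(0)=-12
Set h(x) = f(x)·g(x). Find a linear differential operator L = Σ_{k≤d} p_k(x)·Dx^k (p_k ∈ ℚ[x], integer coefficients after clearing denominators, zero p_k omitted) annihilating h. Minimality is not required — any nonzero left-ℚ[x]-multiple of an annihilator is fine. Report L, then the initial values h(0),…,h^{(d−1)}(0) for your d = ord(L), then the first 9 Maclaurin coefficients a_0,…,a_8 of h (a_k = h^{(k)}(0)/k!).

f: a_k = 0, -3, 0, 1, 0, -3/5, 0, 3/7, 0, …
g: a_k = 0, -12, 0, 64, 0, -3072/5, 0, 49152/7, 0, …
h₀=f·g: eliminate ⇒ L₀, order ≤ 2·2.
L = (-384·x - 10880·x^3 - 16384·x^5 + 34816·x^7 + 98304·x^9)·Dx + (-68 - 3916·x^2 - 19584·x^4 - 14336·x^6 + 121856·x^8 + 147456·x^10)·Dx^2 + (-136·x - 2632·x^3 - 6528·x^5 + 16448·x^7 + 69632·x^9 + 49152·x^11)·Dx^3 + (-1 - 34·x^2 - 305·x^4 + 4880·x^8 + 8704·x^10 + 4096·x^12)·Dx^4  (order 4).
h: a_k = 0, 0, 36, 0, -204, 0, 9572/5, 0, -760308/35, …
ICs: h(0) = 0, h′(0) = 0, h′′(0) = 72, h′′′(0) = 0.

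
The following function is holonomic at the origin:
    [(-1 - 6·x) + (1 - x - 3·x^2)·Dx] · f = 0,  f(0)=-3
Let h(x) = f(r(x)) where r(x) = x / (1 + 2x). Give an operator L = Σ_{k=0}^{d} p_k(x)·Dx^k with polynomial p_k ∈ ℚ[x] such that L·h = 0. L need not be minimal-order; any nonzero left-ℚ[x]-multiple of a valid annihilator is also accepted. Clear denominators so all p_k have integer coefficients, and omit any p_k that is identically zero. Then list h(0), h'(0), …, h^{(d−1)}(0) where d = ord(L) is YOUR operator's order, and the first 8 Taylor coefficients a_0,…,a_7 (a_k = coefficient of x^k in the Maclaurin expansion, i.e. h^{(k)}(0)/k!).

f: a_k = -3, -3, -12, -21, -57, -120, -291, -651, …
h₀=f(r): pull back L_f along r ⇒ L₀.
L = (1 + 8·x) + (-1 - 5·x - 5·x^2 + 2·x^3)·Dx  (order 1).
h: a_k = -3, -3, -6, 15, -51, 168, -555, 1833, …
ICs: h(0) = -3.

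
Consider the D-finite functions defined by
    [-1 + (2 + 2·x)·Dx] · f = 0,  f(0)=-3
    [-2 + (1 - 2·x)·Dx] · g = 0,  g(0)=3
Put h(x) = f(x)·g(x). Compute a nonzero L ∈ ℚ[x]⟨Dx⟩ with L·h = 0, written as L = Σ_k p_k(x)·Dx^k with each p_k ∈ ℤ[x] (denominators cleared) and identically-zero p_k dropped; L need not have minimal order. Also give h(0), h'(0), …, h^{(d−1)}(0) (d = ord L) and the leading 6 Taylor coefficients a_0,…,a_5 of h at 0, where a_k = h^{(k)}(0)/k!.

f: a_k = -3, -3/2, 3/8, -3/16, 15/128, -21/256, …
g: a_k = 3, 6, 12, 24, 48, 96, …
Sym-product of L_f,L_g gives L₀ (≤ ord 1).
L = (5 + 2·x) + (-2 + 2·x + 4·x^2)·Dx  (order 1).
h: a_k = -9, -45/2, -351/8, -1413/16, -22563/128, -90315/256, …
ICs: h(0) = -9.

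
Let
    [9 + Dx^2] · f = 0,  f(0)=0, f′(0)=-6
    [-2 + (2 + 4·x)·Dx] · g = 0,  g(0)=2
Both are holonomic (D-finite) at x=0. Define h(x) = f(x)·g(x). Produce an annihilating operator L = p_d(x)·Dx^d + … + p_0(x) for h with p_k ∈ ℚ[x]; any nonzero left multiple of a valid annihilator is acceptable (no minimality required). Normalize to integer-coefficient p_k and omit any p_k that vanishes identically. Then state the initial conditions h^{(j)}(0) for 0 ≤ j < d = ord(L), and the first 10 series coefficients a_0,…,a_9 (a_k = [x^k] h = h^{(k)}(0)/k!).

f: a_k = 0, -6, 0, 9, 0, -81/20, 0, 243/280, 0, -243/2240, …
g: a_k = 2, 2, -1, 1, -5/4, 7/4, -21/8, 33/8, -429/64, 715/64, …
Product ⇒ symmetric product L₀, ord ≤ 2.
L = (12 + 36·x + 36·x^2) + (-2 - 4·x)·Dx + (1 + 4·x + 4·x^2)·Dx^2  (order 2).
h: a_k = 0, -12, -12, 24, 12, -48/5, -48/5, 72/7, -396/35, 144/7, …
ICs: h(0) = 0, h′(0) = -12.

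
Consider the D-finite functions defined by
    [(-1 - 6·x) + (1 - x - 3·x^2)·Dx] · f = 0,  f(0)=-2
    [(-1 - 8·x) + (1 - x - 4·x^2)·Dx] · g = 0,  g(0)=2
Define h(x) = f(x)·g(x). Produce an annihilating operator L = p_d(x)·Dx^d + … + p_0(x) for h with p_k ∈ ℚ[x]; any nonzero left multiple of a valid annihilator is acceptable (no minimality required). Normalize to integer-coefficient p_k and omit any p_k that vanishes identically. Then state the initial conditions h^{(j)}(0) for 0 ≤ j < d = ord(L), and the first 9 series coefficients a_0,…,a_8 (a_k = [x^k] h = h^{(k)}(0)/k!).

f: a_k = -2, -2, -8, -14, -38, -80, -194, -434, -1016, …
g: a_k = 2, 2, 10, 18, 58, 130, 362, 882, 2330, …
Product ⇒ symmetric product L₀, ord ≤ 1.
L = (-2 - 12·x + 21·x^2 + 48·x^3) + (1 - 2·x - 6·x^2 + 7·x^3 + 12·x^4)·Dx  (order 1).
h: a_k = -4, -8, -40, -100, -336, -896, -2628, -7080, -19624, …
ICs: h(0) = -4.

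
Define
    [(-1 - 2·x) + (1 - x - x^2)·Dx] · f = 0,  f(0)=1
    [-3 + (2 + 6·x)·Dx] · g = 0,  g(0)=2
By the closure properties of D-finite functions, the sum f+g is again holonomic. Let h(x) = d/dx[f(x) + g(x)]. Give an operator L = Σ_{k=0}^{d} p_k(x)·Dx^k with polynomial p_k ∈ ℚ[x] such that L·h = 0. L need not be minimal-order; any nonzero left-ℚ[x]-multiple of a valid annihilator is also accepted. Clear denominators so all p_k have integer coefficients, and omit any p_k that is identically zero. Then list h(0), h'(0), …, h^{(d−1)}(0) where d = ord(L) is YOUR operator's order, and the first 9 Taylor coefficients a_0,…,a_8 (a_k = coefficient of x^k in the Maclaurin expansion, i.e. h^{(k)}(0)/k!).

f: a_k = 1, 1, 2, 3, 5, 8, 13, 21, 34, …
g: a_k = 2, 3, -9/4, 27/8, -405/64, 1701/128, -15309/512, 72171/1024, -2814669/16384, …
Weyl lclm of L_f,L_g ⇒ L₀ (ord ≤ 2).
Differentiate: ansatz ord ≤ ord L₀ ⇒ L.
L = (-216 - 666·x - 972·x^2 - 468·x^3 - 270·x^4) + (-45 - 624·x - 2079·x^2 - 2688·x^3 - 1737·x^4 - 810·x^5)·Dx + (22 + 122·x + 146·x^2 - 162·x^3 - 426·x^4 - 474·x^5 - 180·x^6)·Dx^2  (order 2).
h: a_k = 4, -1/2, 153/8, -85/16, 13625/128, -25959/256, 655725/1024, -2257613/2048, 142880265/32768, …
ICs: h(0) = 4, h′(0) = -1/2.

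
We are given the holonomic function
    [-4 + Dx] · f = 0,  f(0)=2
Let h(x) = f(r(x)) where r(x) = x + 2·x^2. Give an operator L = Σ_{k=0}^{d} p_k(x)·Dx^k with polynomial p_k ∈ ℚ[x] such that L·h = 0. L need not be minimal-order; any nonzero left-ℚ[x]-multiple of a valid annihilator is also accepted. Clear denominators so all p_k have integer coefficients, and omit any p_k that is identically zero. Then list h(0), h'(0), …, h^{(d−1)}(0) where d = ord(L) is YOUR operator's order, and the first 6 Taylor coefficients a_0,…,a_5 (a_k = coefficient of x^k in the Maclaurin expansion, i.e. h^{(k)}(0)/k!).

f: a_k = 2, 8, 16, 64/3, 64/3, 256/15, …
f∘r: x↦r, Dx↦Dx/r' in L_f ⇒ L₀.
L = (-4 - 16·x) + Dx  (order 1).
h: a_k = 2, 8, 32, 256/3, 640/3, 6656/15, …
ICs: h(0) = 2.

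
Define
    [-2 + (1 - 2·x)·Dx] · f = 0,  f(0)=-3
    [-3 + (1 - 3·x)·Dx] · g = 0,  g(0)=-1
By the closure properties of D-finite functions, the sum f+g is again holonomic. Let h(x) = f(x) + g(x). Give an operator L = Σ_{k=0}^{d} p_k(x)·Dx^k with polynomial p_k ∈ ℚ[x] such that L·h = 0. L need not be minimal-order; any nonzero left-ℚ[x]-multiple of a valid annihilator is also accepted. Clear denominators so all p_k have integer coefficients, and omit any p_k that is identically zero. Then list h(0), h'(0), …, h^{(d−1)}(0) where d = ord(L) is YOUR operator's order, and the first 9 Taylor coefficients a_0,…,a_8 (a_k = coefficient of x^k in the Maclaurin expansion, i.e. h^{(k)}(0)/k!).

f: a_k = -3, -6, -12, -24, -48, -96, -192, -384, -768, …
g: a_k = -1, -3, -9, -27, -81, -243, -729, -2187, -6561, …
Weyl lclm of L_f,L_g ⇒ L₀ (ord ≤ 2).
L = -12 + (10 - 24·x)·Dx + (-1 + 5·x - 6·x^2)·Dx^2  (order 2).
h: a_k = -4, -9, -21, -51, -129, -339, -921, -2571, -7329, …
ICs: h(0) = -4, h′(0) = -9.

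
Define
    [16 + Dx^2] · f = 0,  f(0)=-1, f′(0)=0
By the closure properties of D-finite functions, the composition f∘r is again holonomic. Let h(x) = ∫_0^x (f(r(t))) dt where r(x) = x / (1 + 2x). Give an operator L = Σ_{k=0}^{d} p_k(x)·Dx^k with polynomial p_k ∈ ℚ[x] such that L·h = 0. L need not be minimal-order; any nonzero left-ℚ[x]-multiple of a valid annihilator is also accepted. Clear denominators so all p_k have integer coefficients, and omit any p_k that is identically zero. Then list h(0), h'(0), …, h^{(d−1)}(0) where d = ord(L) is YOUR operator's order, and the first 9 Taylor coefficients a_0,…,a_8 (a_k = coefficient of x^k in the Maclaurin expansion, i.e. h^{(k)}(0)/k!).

f: a_k = -1, 0, 8, 0, -32/3, 0, 256/45, 0, -512/315, …
Substitute x→r, Dx→(1/r')Dx; clear ⇒ L₀.
∫: right-multiply L₀ by Dx.
L = 16·Dx + (4 + 24·x + 48·x^2 + 32·x^3)·Dx^2 + (1 + 8·x + 24·x^2 + 32·x^3 + 16·x^4)·Dx^3  (order 3).
h: a_k = 0, -1, 0, 8/3, -8, 256/15, -256/9, 1408/45, 64/5, …
ICs: h(0) = 0, h′(0) = -1, h′′(0) = 0.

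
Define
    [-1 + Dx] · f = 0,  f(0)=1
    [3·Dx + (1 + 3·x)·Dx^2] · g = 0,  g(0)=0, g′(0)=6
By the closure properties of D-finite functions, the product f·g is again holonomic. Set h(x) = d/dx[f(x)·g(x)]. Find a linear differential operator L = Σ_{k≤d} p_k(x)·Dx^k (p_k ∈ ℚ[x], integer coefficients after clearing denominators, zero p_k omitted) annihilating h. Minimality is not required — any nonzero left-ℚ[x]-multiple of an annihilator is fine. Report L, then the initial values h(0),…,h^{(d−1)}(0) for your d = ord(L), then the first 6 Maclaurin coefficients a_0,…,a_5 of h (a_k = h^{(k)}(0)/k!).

L = (13 - 12·x + 9·x^2) + (-11 + 15·x - 18·x^2)·Dx + (-2 - 3·x + 9·x^2)·Dx^2  (order 2).
h: a_k = 6, -6, 36, -104, 1289/4, -3921/4, …
ICs: h(0) = 6, h′(0) = -6.

f: a_k = 1, 1, 1/2, 1/6, 1/24, 1/120, …
g: a_k = 0, 6, -9, 18, -81/2, 486/5, …
f·g: L₀ = L_f ⊗_s L_g, ord ≤ 1·2.
h=h₀': d/dx-closure on L₀ ⇒ L.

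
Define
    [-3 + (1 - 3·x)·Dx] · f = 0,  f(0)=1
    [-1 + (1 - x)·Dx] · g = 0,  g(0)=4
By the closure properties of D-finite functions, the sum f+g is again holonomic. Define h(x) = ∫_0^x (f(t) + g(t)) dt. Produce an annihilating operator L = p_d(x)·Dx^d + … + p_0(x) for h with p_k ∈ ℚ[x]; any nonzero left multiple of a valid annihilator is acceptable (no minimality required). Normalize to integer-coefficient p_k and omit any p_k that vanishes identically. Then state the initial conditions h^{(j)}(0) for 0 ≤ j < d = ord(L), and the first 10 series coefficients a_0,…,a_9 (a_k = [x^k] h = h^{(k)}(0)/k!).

L = -6·Dx + (8 - 12·x)·Dx^2 + (-1 + 4·x - 3·x^2)·Dx^3  (order 3).
h: a_k = 0, 5, 7/2, 13/3, 31/4, 17, 247/6, 733/7, 2191/8, 6565/9, …
ICs: h(0) = 0, h′(0) = 5, h′′(0) = 7.

f: a_k = 1, 3, 9, 27, 81, 243, 729, 2187, 6561, 19683, …
g: a_k = 4, 4, 4, 4, 4, 4, 4, 4, 4, 4, …
Sum ⇒ L₀ = lclm(L_f,L_g) in ℚ(x)⟨Dx⟩.
∫: right-multiply L₀ by Dx.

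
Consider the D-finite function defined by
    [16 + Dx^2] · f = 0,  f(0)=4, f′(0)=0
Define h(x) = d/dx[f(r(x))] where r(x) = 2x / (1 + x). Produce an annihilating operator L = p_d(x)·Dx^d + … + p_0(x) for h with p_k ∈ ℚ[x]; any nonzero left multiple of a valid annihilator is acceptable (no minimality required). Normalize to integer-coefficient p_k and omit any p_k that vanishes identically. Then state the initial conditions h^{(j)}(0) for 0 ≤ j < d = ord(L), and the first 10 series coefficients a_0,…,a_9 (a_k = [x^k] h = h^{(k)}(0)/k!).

f: a_k = 4, 0, -32, 0, 128/3, 0, -1024/45, 0, 2048/315, 0, …
L₀ from L_f via x↦r, Dx↦r'^{-1}Dx.
h=h₀': d/dx-closure on L₀ ⇒ L.
L = (70 + 12·x + 6·x^2) + (6 + 18·x + 18·x^2 + 6·x^3)·Dx + (1 + 4·x + 6·x^2 + 4·x^3 + x^4)·Dx^2  (order 2).
h: a_k = 0, -256, 768, 3584/3, -33280/3, 425728/15, -145152/5, -14922752/315, 9776128/35, -1944065792/2835, …
ICs: h(0) = 0, h′(0) = -256.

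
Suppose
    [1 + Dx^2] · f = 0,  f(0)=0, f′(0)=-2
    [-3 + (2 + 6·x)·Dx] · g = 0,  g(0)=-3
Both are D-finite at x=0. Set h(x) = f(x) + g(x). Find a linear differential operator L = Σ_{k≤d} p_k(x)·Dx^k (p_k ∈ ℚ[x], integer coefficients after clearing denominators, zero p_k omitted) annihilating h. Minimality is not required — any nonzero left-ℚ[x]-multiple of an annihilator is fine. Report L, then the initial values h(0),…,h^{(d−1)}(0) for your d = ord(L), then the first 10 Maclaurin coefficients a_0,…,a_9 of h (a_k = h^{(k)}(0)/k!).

L = (-93 - 72·x - 108·x^2) + (-10 + 18·x + 216·x^2 + 216·x^3)·Dx + (-93 - 72·x - 108·x^2)·Dx^2 + (-10 + 18·x + 216·x^2 + 216·x^3)·Dx^3  (order 3).
h: a_k = -3, -13/2, 27/8, -227/48, 1215/128, -76609/3840, 45927/1024, -68201339/645120, 8444007/32768, -119693800249/185794560, …
ICs: h(0) = -3, h′(0) = -13/2, h′′(0) = 27/4.

f: a_k = 0, -2, 0, 1/3, 0, -1/60, 0, 1/2520, 0, -1/181440, …
g: a_k = -3, -9/2, 27/8, -81/16, 1215/128, -5103/256, 45927/1024, -216513/2048, 8444007/32768, -42220035/65536, …
Sum ⇒ L₀ = lclm(L_f,L_g) in ℚ(x)⟨Dx⟩.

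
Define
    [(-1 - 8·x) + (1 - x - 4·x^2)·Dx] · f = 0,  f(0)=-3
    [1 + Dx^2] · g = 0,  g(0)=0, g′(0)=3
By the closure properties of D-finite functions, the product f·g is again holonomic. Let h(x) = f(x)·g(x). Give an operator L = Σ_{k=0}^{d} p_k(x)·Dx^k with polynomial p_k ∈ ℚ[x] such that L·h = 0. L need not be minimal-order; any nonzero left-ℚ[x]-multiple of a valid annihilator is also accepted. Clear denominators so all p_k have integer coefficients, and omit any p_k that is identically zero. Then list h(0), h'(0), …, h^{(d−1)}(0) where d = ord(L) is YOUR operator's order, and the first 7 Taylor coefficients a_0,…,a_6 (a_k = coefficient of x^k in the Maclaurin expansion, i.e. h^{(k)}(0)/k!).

L = (7 + x + 4·x^2) + (2 + 16·x)·Dx + (-1 + x + 4·x^2)·Dx^2  (order 2).
h: a_k = 0, -9, -9, -87/2, -159/2, -10143/40, -22863/40, …
ICs: h(0) = 0, h′(0) = -9.

f: a_k = -3, -3, -15, -27, -87, -195, -543, …
g: a_k = 0, 3, 0, -1/2, 0, 1/40, 0, …
Sym-product of L_f,L_g gives L₀ (≤ ord 2).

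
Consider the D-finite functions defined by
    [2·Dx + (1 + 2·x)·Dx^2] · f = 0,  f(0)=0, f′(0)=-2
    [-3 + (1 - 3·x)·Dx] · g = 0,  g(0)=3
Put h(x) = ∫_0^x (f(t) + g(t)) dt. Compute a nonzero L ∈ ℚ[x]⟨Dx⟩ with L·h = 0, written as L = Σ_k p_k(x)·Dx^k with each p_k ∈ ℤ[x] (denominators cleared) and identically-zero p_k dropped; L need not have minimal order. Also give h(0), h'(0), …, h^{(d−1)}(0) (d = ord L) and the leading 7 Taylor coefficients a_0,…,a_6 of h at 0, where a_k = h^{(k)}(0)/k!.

f: a_k = 0, -2, 2, -8/3, 4, -32/5, 32/3, …
g: a_k = 3, 9, 27, 81, 243, 729, 2187, …
L₀ := lclm(L_f,L_g); ord L₀ ≤ 2+1.
h=∫₀ˣh₀: take L = L₀·Dx.
L = (-78 - 36·x)·Dx^2 + (-23 - 132·x - 72·x^2)·Dx^3 + (4 - x - 27·x^2 - 18·x^3)·Dx^4  (order 4).
h: a_k = 0, 3, 7/2, 29/3, 235/12, 247/5, 3613/30, …
ICs: h(0) = 0, h′(0) = 3, h′′(0) = 7, h′′′(0) = 58.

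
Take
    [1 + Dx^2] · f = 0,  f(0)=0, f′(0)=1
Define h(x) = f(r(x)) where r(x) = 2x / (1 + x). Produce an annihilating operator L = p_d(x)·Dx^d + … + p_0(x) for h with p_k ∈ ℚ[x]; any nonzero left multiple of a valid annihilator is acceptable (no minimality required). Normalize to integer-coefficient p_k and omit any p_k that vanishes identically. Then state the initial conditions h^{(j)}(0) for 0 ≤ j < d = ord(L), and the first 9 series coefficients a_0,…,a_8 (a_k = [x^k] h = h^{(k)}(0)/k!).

L = 4 + (2 + 6·x + 6·x^2 + 2·x^3)·Dx + (1 + 4·x + 6·x^2 + 4·x^3 + x^4)·Dx^2  (order 2).
h: a_k = 0, 2, -2, 2/3, 2, -86/15, 10, -4418/315, 758/45, …
ICs: h(0) = 0, h′(0) = 2.

f: a_k = 0, 1, 0, -1/6, 0, 1/120, 0, -1/5040, 0, …
L₀ from L_f via x↦r, Dx↦r'^{-1}Dx.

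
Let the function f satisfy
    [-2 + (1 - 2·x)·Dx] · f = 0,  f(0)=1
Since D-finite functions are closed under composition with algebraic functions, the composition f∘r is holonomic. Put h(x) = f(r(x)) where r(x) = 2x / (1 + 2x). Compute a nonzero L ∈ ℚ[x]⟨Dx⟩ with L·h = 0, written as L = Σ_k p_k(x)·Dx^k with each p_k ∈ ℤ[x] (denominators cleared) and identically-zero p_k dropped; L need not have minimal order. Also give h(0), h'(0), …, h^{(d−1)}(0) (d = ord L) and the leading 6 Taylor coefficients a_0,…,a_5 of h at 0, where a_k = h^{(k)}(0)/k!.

f: a_k = 1, 2, 4, 8, 16, 32, …
Substitute x→r, Dx→(1/r')Dx; clear ⇒ L₀.
L = 4 + (-1 + 4·x^2)·Dx  (order 1).
h: a_k = 1, 4, 8, 16, 32, 64, …
ICs: h(0) = 1.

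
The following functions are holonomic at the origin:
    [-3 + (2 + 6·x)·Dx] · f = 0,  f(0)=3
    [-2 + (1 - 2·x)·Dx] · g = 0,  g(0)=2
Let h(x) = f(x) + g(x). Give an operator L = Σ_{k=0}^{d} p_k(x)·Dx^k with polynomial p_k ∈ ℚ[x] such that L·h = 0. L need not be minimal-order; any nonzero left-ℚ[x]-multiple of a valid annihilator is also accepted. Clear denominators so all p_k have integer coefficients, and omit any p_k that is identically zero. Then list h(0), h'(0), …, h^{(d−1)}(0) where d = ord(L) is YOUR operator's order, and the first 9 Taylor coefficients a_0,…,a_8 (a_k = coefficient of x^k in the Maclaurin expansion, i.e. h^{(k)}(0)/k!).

f: a_k = 3, 9/2, -27/8, 81/16, -1215/128, 5103/256, -45927/1024, 216513/2048, -8444007/32768, …
g: a_k = 2, 4, 8, 16, 32, 64, 128, 256, 512, …
f+g: L₀ = lclm(L_f,L_g), ord ≤ 1+1.
L = (66 + 108·x) + (-41 - 156·x - 324·x^2)·Dx + (2 + 38·x + 24·x^2 - 216·x^3)·Dx^2  (order 2).
h: a_k = 5, 17/2, 37/8, 337/16, 2881/128, 21487/256, 85145/1024, 740801/2048, 8333209/32768, …
ICs: h(0) = 5, h′(0) = 17/2.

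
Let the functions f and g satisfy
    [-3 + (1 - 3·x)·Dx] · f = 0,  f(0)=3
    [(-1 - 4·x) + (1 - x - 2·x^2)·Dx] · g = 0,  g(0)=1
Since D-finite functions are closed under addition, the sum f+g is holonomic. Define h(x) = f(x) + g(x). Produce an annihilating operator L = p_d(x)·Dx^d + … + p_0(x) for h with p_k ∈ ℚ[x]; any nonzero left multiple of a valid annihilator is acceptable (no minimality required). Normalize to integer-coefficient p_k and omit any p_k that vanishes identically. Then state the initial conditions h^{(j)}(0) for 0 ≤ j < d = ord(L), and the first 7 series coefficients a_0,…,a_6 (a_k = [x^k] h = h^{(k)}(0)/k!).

L = (-36·x + 36·x^2 - 36·x^3) + (6 - 6·x - 30·x^2 + 54·x^3 - 72·x^4)·Dx + (-1 + 6·x - 12·x^2 + 8·x^3 + 9·x^4 - 18·x^5)·Dx^2  (order 2).
h: a_k = 4, 10, 30, 86, 254, 750, 2230, …
ICs: h(0) = 4, h′(0) = 10.

f: a_k = 3, 9, 27, 81, 243, 729, 2187, …
g: a_k = 1, 1, 3, 5, 11, 21, 43, …
f+g: L₀ = lclm(L_f,L_g), ord ≤ 1+1.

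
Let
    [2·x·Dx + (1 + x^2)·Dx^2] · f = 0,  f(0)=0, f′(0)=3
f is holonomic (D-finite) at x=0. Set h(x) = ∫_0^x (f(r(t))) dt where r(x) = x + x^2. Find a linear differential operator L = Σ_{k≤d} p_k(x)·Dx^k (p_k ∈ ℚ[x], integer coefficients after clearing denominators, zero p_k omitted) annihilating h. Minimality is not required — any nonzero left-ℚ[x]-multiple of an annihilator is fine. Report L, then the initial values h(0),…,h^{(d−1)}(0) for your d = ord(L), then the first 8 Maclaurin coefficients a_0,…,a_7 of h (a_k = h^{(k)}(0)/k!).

f: a_k = 0, 3, 0, -1, 0, 3/5, 0, -3/7, …
Change of var in L_f (x↦r) gives L₀.
∫: right-multiply L₀ by Dx.
L = (-2 + 2·x + 8·x^2 + 12·x^3 + 6·x^4)·Dx^2 + (1 + 2·x + x^2 + 4·x^3 + 5·x^4 + 2·x^5)·Dx^3  (order 3).
h: a_k = 0, 0, 3/2, 1, -1/4, -3/5, -2/5, 2/7, …
ICs: h(0) = 0, h′(0) = 0, h′′(0) = 3.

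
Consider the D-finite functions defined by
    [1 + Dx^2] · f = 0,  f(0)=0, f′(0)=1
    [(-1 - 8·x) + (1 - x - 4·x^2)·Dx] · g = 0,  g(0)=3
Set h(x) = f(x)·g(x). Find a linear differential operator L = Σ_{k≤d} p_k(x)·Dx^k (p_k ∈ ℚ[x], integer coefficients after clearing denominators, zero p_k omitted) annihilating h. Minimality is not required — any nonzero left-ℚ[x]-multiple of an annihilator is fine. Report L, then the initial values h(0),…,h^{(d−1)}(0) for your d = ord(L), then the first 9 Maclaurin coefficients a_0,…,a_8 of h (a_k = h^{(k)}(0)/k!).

L = (7 + x + 4·x^2) + (2 + 16·x)·Dx + (-1 + x + 4·x^2)·Dx^2  (order 2).
h: a_k = 0, 3, 3, 29/2, 53/2, 3381/40, 7621/40, 888089/1680, 2168417/1680, …
ICs: h(0) = 0, h′(0) = 3.

f: a_k = 0, 1, 0, -1/6, 0, 1/120, 0, -1/5040, 0, …
g: a_k = 3, 3, 15, 27, 87, 195, 543, 1323, 3495, …
L₀ := L_f ⊗_s L_g (sym. prod.), ord ≤ 2.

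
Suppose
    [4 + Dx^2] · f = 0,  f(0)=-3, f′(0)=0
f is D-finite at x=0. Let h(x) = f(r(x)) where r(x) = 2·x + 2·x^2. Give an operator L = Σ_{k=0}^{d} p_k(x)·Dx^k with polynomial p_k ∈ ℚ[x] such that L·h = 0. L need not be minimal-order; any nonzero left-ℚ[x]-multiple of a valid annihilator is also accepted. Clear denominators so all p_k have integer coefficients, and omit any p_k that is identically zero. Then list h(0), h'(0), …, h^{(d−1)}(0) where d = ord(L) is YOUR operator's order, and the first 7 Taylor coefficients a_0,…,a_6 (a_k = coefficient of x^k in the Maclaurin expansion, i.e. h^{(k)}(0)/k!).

L = (16 + 96·x + 192·x^2 + 128·x^3) - 2·Dx + (1 + 2·x)·Dx^2  (order 2).
h: a_k = -3, 0, 24, 48, -8, -128, -2624/15, …
ICs: h(0) = -3, h′(0) = 0.

f: a_k = -3, 0, 6, 0, -2, 0, 4/15, …
Substitute x→r, Dx→(1/r')Dx; clear ⇒ L₀.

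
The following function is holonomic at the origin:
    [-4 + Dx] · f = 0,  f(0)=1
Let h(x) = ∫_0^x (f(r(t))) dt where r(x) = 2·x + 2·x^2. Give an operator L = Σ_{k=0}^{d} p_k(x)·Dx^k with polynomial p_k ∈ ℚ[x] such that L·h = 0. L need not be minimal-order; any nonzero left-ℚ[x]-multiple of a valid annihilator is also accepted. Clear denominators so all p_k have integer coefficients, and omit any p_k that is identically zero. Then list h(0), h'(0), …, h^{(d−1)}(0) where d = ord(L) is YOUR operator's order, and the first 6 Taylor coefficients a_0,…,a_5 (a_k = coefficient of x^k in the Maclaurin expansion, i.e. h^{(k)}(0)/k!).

f: a_k = 1, 4, 8, 32/3, 32/3, 128/15, …
Substitute x→r, Dx→(1/r')Dx; clear ⇒ L₀.
h=∫h₀ ⇒ L = L₀·Dx.
L = (-8 - 16·x)·Dx + Dx^2  (order 2).
h: a_k = 0, 1, 4, 40/3, 112/3, 1376/15, …
ICs: h(0) = 0, h′(0) = 1.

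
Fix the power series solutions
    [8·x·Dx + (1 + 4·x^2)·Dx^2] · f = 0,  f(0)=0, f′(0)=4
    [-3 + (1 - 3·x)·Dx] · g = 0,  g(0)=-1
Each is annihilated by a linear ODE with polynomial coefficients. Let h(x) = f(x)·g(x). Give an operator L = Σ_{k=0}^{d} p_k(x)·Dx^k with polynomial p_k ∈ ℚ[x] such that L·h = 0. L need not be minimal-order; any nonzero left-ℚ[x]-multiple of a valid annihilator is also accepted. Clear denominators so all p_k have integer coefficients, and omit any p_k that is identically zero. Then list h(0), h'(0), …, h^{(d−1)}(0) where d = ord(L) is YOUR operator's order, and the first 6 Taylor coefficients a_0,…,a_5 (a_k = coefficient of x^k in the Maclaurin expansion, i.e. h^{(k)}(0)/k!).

L = 24·x + (6 - 8·x + 48·x^2)·Dx + (-1 + 3·x - 4·x^2 + 12·x^3)·Dx^2  (order 2).
h: a_k = 0, -4, -12, -92/3, -92, -1444/5, …
ICs: h(0) = 0, h′(0) = -4.

f: a_k = 0, 4, 0, -16/3, 0, 64/5, …
g: a_k = -1, -3, -9, -27, -81, -243, …
L₀ := L_f ⊗_s L_g (sym. prod.), ord ≤ 2.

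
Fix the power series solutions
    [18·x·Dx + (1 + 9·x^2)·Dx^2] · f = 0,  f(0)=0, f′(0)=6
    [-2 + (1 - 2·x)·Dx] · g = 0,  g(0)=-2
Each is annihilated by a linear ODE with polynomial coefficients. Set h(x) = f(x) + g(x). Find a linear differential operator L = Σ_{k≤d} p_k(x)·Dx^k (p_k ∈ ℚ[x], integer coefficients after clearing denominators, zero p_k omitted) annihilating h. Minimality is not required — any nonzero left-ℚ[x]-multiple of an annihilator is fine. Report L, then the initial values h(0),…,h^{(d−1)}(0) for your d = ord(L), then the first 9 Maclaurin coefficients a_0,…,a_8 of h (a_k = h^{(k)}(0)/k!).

L = (36 - 288·x - 972·x^2)·Dx + (-21 + 36·x - 9·x^2 - 972·x^3)·Dx^2 + (2 + 5·x + 45·x^3 - 162·x^4)·Dx^3  (order 3).
h: a_k = -2, 2, -8, -34, -32, 166/5, -128, -6166/7, -512, …
ICs: h(0) = -2, h′(0) = 2, h′′(0) = -16.

f: a_k = 0, 6, 0, -18, 0, 486/5, 0, -4374/7, 0, …
g: a_k = -2, -4, -8, -16, -32, -64, -128, -256, -512, …
f+g: L₀ = lclm(L_f,L_g), ord ≤ 2+1.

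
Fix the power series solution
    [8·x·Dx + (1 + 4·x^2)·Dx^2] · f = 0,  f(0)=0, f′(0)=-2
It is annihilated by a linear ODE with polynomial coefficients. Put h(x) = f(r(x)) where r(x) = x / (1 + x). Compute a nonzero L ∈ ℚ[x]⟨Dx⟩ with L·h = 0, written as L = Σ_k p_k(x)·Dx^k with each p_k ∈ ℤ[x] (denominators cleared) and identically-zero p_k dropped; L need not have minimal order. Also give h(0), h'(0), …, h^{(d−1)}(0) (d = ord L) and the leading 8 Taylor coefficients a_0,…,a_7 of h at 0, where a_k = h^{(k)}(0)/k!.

L = (2 + 10·x)·Dx + (1 + 2·x + 5·x^2)·Dx^2  (order 2).
h: a_k = 0, -2, 2, 2/3, -6, 38/5, 22/3, -278/7, …
ICs: h(0) = 0, h′(0) = -2.

f: a_k = 0, -2, 0, 8/3, 0, -32/5, 0, 128/7, …
Substitute x→r, Dx→(1/r')Dx; clear ⇒ L₀.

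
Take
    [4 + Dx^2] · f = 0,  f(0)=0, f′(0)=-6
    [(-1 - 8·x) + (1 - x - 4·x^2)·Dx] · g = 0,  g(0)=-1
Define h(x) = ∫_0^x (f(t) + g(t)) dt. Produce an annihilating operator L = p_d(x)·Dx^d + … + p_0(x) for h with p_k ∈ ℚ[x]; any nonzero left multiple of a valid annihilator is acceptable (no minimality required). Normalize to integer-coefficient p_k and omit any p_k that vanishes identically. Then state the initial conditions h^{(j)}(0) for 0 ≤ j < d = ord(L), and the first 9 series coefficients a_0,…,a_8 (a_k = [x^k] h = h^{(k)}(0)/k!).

L = (-116 - 1008·x - 968·x^2 - 2688·x^3 - 640·x^4 - 1024·x^5)·Dx + (28 + 4·x - 8·x^2 - 200·x^3 - 480·x^4 - 384·x^5 - 512·x^6)·Dx^2 + (-29 - 252·x - 242·x^2 - 672·x^3 - 160·x^4 - 256·x^5)·Dx^3 + (7 + x - 2·x^2 - 50·x^3 - 120·x^4 - 96·x^5 - 128·x^6)·Dx^4  (order 4).
h: a_k = 0, -1, -7/2, -5/3, -5/4, -29/5, -329/30, -181/7, -46297/840, …
ICs: h(0) = 0, h′(0) = -1, h′′(0) = -7, h′′′(0) = -10.

f: a_k = 0, -6, 0, 4, 0, -4/5, 0, 8/105, 0, …
g: a_k = -1, -1, -5, -9, -29, -65, -181, -441, -1165, …
f+g: L₀ = lclm(L_f,L_g), ord ≤ 2+1.
Integrate: L := L₀·Dx.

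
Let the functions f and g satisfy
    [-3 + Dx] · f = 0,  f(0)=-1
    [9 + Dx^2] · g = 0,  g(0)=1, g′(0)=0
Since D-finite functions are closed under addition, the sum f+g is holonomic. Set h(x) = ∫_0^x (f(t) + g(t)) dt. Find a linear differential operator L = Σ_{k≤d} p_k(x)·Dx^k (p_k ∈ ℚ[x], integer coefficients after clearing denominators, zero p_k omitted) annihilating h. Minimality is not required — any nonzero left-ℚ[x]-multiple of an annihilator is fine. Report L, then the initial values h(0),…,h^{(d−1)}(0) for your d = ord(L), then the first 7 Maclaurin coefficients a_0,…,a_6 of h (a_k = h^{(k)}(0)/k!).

L = -27·Dx + 9·Dx^2 - 3·Dx^3 + Dx^4  (order 4).
h: a_k = 0, 0, -3/2, -3, -9/8, 0, -27/80, …
ICs: h(0) = 0, h′(0) = 0, h′′(0) = -3, h′′′(0) = -18.

f: a_k = -1, -3, -9/2, -9/2, -27/8, -81/40, -81/80, …
g: a_k = 1, 0, -9/2, 0, 27/8, 0, -81/80, …
L₀ := lclm(L_f,L_g); ord L₀ ≤ 1+2.
Integrate: L := L₀·Dx.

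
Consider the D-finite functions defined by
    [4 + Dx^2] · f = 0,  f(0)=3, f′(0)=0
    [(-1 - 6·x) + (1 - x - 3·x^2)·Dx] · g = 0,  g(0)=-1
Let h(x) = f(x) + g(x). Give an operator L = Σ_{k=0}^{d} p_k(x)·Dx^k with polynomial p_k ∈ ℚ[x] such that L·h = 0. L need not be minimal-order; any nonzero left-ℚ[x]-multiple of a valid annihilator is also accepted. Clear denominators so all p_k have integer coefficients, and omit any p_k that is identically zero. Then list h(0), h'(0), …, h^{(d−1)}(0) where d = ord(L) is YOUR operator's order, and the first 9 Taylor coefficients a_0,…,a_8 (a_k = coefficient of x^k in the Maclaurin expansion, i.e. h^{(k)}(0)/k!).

f: a_k = 3, 0, -6, 0, 2, 0, -4/15, 0, 2/105, …
g: a_k = -1, -1, -4, -7, -19, -40, -97, -217, -508, …
f+g: L₀ = lclm(L_f,L_g), ord ≤ 2+1.
L = (-92 - 608·x - 512·x^2 - 1104·x^3 - 360·x^4 - 432·x^5) + (24 - 4·x - 24·x^2 - 80·x^3 - 180·x^4 - 216·x^5 - 216·x^6)·Dx + (-23 - 152·x - 128·x^2 - 276·x^3 - 90·x^4 - 108·x^5)·Dx^2 + (6 - x - 6·x^2 - 20·x^3 - 45·x^4 - 54·x^5 - 54·x^6)·Dx^3  (order 3).
h: a_k = 2, -1, -10, -7, -17, -40, -1459/15, -217, -53338/105, …
ICs: h(0) = 2, h′(0) = -1, h′′(0) = -20.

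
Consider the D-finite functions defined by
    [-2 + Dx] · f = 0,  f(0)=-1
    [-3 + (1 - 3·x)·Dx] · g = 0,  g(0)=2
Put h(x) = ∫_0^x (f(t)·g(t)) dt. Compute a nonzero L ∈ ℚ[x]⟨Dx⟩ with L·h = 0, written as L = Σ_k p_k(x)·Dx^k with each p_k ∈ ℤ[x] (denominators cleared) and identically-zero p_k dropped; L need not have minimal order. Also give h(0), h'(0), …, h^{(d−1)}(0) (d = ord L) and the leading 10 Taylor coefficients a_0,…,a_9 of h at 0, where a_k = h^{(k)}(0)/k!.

L = (5 - 6·x)·Dx + (-1 + 3·x)·Dx^2  (order 2).
h: a_k = 0, -2, -5, -34/3, -157/6, -946/15, -7099/45, -25558/63, -1341803/1260, -8050822/2835, …
ICs: h(0) = 0, h′(0) = -2.

f: a_k = -1, -2, -2, -4/3, -2/3, -4/15, -4/45, -8/315, -2/315, -4/2835, …
g: a_k = 2, 6, 18, 54, 162, 486, 1458, 4374, 13122, 39366, …
f·g: L₀ = L_f ⊗_s L_g, ord ≤ 1·1.
Integrate: L := L₀·Dx.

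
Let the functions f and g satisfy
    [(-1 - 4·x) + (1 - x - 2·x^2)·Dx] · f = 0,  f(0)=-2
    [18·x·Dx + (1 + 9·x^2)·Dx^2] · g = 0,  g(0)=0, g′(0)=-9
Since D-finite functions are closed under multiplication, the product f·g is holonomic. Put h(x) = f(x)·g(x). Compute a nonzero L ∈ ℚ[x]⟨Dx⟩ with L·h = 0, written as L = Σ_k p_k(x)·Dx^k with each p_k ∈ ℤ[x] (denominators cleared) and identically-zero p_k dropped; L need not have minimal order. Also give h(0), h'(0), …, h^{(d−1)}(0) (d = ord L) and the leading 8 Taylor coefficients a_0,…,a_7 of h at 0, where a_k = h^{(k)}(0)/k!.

f: a_k = -2, -2, -6, -10, -22, -42, -86, -170, …
g: a_k = 0, -9, 0, 27, 0, -729/5, 0, 6561/7, …
L₀ := L_f ⊗_s L_g (sym. prod.), ord ≤ 2.
L = (4 + 18·x + 108·x^2) + (2 - 10·x + 36·x^2 + 108·x^3)·Dx + (-1 + x - 7·x^2 + 9·x^3 + 18·x^4)·Dx^2  (order 2).
h: a_k = 0, 18, 18, 0, 36, 1638/5, 1998/5, -28692/35, …
ICs: h(0) = 0, h′(0) = 18.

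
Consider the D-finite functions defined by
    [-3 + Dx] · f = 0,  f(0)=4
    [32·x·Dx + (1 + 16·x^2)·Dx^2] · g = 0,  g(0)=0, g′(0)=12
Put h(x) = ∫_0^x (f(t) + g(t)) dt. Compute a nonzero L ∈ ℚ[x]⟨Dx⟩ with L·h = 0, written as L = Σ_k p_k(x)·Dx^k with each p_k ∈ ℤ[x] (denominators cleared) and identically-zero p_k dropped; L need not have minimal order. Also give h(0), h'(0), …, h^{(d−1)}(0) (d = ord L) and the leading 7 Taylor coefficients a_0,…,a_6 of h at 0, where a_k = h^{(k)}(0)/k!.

f: a_k = 4, 12, 18, 18, 27/2, 81/10, 81/20, …
g: a_k = 0, 12, 0, -64, 0, 3072/5, 0, …
f+g: L₀ = lclm(L_f,L_g), ord ≤ 1+2.
Integrate: L := L₀·Dx.
L = (96 - 288·x - 4608·x^2 - 4608·x^3)·Dx^2 + (-41 + 1248·x^2 - 2304·x^4)·Dx^3 + (3 + 32·x + 96·x^2 + 512·x^3 + 768·x^4)·Dx^4  (order 4).
h: a_k = 0, 4, 12, 6, -23/2, 27/10, 415/4, …
ICs: h(0) = 0, h′(0) = 4, h′′(0) = 24, h′′′(0) = 36.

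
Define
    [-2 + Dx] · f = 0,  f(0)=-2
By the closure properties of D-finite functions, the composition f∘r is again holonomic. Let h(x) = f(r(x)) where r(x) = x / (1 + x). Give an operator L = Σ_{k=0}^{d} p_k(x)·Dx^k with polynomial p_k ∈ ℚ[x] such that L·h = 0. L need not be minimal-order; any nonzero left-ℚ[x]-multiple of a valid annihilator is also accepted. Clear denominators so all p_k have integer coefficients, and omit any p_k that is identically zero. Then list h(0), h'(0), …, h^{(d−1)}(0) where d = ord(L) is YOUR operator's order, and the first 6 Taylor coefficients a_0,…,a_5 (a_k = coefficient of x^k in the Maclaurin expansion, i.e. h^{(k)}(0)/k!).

L = -2 + (1 + 2·x + x^2)·Dx  (order 1).
h: a_k = -2, -4, 0, 4/3, -4/3, 4/5, …
ICs: h(0) = -2.

f: a_k = -2, -4, -4, -8/3, -4/3, -8/15, …
f∘r: x↦r, Dx↦Dx/r' in L_f ⇒ L₀.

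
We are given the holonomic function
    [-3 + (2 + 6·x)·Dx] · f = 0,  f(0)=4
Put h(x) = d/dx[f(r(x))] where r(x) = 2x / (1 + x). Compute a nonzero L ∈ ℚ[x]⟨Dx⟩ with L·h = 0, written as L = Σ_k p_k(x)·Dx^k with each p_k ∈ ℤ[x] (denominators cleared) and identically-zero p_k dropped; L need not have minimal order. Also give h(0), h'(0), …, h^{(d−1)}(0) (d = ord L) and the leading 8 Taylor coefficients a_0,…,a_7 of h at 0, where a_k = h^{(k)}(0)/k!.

L = (-5 - 14·x) + (-1 - 8·x - 7·x^2)·Dx  (order 1).
h: a_k = 12, -60, 306, -1722, 20685/2, -128961/2, 1644825/4, -10648221/4, …
ICs: h(0) = 12.

f: a_k = 4, 6, -9/2, 27/4, -405/32, 1701/64, -15309/256, 72171/512, …
Substitute x→r, Dx→(1/r')Dx; clear ⇒ L₀.
Derive L from L₀ (diff closure).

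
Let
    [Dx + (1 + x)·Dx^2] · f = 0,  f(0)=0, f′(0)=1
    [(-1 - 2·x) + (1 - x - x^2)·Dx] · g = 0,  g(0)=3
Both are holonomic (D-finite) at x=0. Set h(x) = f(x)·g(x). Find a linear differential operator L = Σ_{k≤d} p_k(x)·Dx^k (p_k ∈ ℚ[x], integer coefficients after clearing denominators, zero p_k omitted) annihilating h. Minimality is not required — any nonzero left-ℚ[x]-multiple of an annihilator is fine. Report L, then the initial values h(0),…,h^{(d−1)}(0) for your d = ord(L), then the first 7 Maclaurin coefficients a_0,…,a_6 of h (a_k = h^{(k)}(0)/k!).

f: a_k = 0, 1, -1/2, 1/3, -1/4, 1/5, -1/6, …
g: a_k = 3, 3, 6, 9, 15, 24, 39, …
L₀ := L_f ⊗_s L_g (sym. prod.), ord ≤ 2.
L = (3 + 4·x) + (1 + 7·x + 5·x^2)·Dx + (-1 + 2·x^2 + x^3)·Dx^2  (order 2).
h: a_k = 0, 3, 3/2, 11/2, 25/4, 247/20, 181/10, …
ICs: h(0) = 0, h′(0) = 3.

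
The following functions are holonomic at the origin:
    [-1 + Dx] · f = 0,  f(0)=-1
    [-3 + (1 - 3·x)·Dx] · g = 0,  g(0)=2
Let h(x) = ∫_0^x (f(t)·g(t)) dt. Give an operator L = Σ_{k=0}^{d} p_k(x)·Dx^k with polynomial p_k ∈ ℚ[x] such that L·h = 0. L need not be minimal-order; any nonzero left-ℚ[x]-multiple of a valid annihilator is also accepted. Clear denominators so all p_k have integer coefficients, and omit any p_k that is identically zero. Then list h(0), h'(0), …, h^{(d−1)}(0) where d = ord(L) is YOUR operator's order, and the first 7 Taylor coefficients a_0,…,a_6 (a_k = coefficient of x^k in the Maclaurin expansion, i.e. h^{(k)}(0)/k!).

f: a_k = -1, -1, -1/2, -1/6, -1/24, -1/120, -1/720, …
g: a_k = 2, 6, 18, 54, 162, 486, 1458, …
L₀ := L_f ⊗_s L_g (sym. prod.), ord ≤ 1.
h=∫h₀ ⇒ L = L₀·Dx.
L = (4 - 3·x)·Dx + (-1 + 3·x)·Dx^2  (order 2).
h: a_k = 0, -2, -4, -25/3, -113/6, -2713/60, -5087/45, …
ICs: h(0) = 0, h′(0) = -2.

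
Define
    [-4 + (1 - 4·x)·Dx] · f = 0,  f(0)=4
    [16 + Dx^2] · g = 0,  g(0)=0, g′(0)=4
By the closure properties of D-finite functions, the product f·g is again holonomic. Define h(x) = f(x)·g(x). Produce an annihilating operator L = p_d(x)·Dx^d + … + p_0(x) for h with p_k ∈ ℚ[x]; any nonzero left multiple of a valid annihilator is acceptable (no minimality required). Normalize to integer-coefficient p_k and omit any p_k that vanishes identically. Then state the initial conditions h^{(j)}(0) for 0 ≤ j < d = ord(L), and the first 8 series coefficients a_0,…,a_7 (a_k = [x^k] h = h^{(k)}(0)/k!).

f: a_k = 4, 16, 64, 256, 1024, 4096, 16384, 65536, …
g: a_k = 0, 4, 0, -32/3, 0, 128/15, 0, -1024/315, …
Sym-product of L_f,L_g gives L₀ (≤ ord 2).
L = (-16 + 64·x) + 8·Dx + (-1 + 4·x)·Dx^2  (order 2).
h: a_k = 0, 16, 64, 640/3, 2560/3, 51712/15, 206848/15, 17371136/315, …
ICs: h(0) = 0, h′(0) = 16.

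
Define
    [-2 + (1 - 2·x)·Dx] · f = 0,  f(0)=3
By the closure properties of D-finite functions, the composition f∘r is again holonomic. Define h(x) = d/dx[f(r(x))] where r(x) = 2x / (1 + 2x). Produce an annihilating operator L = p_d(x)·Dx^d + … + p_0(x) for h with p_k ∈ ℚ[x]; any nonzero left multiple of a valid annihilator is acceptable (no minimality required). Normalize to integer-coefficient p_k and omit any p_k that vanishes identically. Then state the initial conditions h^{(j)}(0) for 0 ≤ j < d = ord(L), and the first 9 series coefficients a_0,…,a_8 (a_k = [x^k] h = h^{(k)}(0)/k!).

f: a_k = 3, 6, 12, 24, 48, 96, 192, 384, 768, …
Change of var in L_f (x↦r) gives L₀.
h₀' ⇒ L via d/dx closure of L₀.
L = 4 + (-1 + 2·x)·Dx  (order 1).
h: a_k = 12, 48, 144, 384, 960, 2304, 5376, 12288, 27648, …
ICs: h(0) = 12.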